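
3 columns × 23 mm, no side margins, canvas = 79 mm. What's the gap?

5 mm

3 columns take 3·23 = 69 mm; remaining 10 splits into 2 gaps.
g = 10 / 2 = 5 mm.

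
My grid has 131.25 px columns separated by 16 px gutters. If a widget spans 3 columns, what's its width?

425.75 px

Span of 3: 3·131.25 + 2·16 = 393.75 + 32 = 425.75 px.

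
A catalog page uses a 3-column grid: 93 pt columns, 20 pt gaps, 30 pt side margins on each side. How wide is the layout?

379 pt

Layout = 2·30 + 3·93 + 2·20 = 60 + 279 + 40 = 379 pt.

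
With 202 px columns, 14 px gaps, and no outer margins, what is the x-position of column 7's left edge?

Before column 7: 6 columns + 6 gaps.
Offset = 6·(202 + 14) = 6·216 = 1296 px.

1296 px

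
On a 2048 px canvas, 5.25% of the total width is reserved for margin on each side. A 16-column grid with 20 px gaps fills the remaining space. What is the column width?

95.81 px

Each margin = 5.25% of 2048 = 107.52 px; content = 2048 − 2·107.52 = 1832.96 px.
16c + 15·20 = 1832.96 → 16c = 1532.96 → c = 95.81 px.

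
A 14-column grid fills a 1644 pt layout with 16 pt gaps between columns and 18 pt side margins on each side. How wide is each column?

Inside the margins: 1644 − 36 = 1608 pt.
14 columns + 13 gaps: 14c + 13·16 = 1608.
14c = 1608 − 208 = 1400, so c = 100 pt.

100 pt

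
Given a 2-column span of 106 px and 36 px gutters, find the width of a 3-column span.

177 px

Subtracting 1 gutter of 36 leaves 70 for 2 columns, so c = 35 px.
3-column span = 3·35 + 2·36 = 177 px.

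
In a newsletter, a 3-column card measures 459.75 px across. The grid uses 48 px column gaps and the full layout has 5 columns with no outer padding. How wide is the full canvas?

798.25 px

459.75 − 2·48 = 363.75; ÷3 gives c = 121.25 px.
Summing: 606.25 + 192 = 798.25 px.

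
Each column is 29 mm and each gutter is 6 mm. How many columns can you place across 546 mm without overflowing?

15 columns: 15·29 + 14·6 = 519 mm ≤ 546.
16 columns: 554 mm > 546. So 15.

15 columns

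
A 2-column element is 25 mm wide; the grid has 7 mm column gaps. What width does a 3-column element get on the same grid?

41 mm

25 − 1·7 = 18; ÷2 gives c = 9 mm.
Span of 3: 3·9 + 2·7 = 27 + 14 = 41 mm.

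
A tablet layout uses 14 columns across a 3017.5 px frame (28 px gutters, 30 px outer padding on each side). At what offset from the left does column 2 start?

243.25 px

Inside the margins: 3017.5 − 60 = 2957.5 px.
14c + 13·28 = 2957.5 → 14c = 2593.5 → c = 185.25 px.
Column 2 starts at margin + 1·(column + gutter) = 30 + 1·213.25 = 243.25 px.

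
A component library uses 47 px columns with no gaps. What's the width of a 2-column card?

With no gaps, 2 columns span 2·47 = 94 px.

94 px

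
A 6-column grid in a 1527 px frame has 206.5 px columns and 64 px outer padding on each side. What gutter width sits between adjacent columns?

32 px

Inside the margins: 1527 − 128 = 1399 px.
6 columns take 6·206.5 = 1239 px; remaining 160 splits into 5 gutters.
g = 160 / 5 = 32 px.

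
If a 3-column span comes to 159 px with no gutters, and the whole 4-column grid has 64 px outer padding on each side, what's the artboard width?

3c = 159 → c = 53 px.
Summing: 128 + 212 = 340 px.

340 px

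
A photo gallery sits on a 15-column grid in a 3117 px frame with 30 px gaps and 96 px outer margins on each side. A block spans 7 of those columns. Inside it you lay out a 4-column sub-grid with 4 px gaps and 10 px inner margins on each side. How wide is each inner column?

329.25 px

Inside the margins: 3117 − 192 = 2925 px.
2925 − 14·30 = 2505; ÷15 gives c = 167 px.
7 columns plus 6 gaps: 1169 + 180 = 1349 px.
Inner content = 1349 − 2·10 = 1329 px.
4d + 3·4 = 1329 → 4d = 1317 → d = 329.25 px.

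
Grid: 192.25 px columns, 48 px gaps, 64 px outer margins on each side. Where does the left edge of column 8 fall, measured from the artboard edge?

Before column 8: the margin + 7 columns + 7 gaps.
Offset = 64 + 7·(192.25 + 48) = 64 + 1681.75 = 1745.75 px.

1745.75 px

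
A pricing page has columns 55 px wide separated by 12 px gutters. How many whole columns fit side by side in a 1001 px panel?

k columns need k·55 + (k−1)·12 = k·67 − 12.
k·67 − 12 ≤ 1001 → k ≤ 1013 / 67 ≈ 15.12, so k = 15.

15 columns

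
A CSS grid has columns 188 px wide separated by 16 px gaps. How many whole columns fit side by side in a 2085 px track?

10 columns: 10·188 + 9·16 = 2024 px ≤ 2085.
11 columns: 2228 px > 2085. So 10.

10 columns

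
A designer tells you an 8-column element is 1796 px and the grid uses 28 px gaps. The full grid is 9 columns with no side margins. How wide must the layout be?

2024 px

8c + 7·28 = 1796 → 8c = 1600 → c = 200 px.
Layout = 9·200 + 8·28 = 1800 + 224 = 2024 px.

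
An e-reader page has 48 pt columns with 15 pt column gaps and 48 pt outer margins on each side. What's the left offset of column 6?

Before column 6: the margin + 5 columns + 5 column gaps.
Offset = 48 + 5·(48 + 15) = 48 + 315 = 363 pt.

363 pt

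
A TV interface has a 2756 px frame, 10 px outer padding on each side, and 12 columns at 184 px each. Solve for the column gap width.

Subtract both margins: 2756 − 2·10 = 2736 px.
Columns use 2208 px, leaving 528 px across 11 column gaps = 48 px each.

48 px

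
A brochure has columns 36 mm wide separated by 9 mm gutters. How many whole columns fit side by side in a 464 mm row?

10 columns: 10·36 + 9·9 = 441 mm ≤ 464.
11 columns: 486 mm > 464. So 10.

10 columns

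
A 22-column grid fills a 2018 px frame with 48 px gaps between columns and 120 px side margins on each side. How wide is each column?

35 px

Inside the margins: 2018 − 240 = 1778 px.
1778 − 21·48 = 770; ÷22 gives c = 35 px.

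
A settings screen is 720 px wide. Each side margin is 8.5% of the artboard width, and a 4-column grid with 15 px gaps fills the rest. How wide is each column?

138.15 px

720 × (1 − 2·8.5%) = 720 × 83% = 597.6 px for the columns.
4c + 3·15 = 597.6 → 4c = 552.6 → c = 138.15 px.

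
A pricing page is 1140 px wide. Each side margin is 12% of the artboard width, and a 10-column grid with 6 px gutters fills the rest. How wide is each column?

81.24 px

Margins: 12% × 1140 = 136.8 px each, so content = 1140 − 273.6 = 866.4 px.
Subtracting 9 gutters of 6 leaves 812.4 for 10 columns, so c = 81.24 px.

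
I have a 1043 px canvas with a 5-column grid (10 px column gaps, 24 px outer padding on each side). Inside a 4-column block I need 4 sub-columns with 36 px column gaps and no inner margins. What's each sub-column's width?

171.5 px

Subtract both margins: 1043 − 2·24 = 995 px.
5 columns + 4 column gaps: 5c + 4·10 = 995.
5c = 995 − 40 = 955, so c = 191 px.
Span of 4: 4·191 + 3·10 = 764 + 30 = 794 px.
794 − 3·36 = 686; ÷4 gives d = 171.5 px.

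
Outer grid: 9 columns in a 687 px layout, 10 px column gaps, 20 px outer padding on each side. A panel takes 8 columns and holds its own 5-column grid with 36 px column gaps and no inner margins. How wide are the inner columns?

Subtract both margins: 687 − 2·20 = 647 px.
Subtracting 8 column gaps of 10 leaves 567 for 9 columns, so c = 63 px.
8 columns plus 7 column gaps: 504 + 70 = 574 px.
574 − 4·36 = 430; ÷5 gives d = 86 px.

86 px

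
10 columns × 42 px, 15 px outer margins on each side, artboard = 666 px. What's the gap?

Subtract both margins: 666 − 2·15 = 636 px.
Columns use 420 px, leaving 216 px across 9 gaps = 24 px each.

24 px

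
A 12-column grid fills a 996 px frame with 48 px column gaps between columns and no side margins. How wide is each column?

12c + 11·48 = 996 → 12c = 468 → c = 39 px.

39 px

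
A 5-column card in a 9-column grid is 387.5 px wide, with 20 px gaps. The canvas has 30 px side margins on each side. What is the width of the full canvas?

773.5 px

5c + 4·20 = 387.5 → 5c = 307.5 → c = 61.5 px.
Canvas = 2·30 + 9·61.5 + 8·20 = 60 + 553.5 + 160 = 773.5 px.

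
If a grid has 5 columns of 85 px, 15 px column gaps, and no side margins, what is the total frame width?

Summing: 425 + 60 = 485 px.

485 px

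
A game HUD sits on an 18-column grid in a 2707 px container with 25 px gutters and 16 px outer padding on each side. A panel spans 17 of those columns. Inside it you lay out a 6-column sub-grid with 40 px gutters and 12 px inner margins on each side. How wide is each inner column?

Inside the margins: 2707 − 32 = 2675 px.
18 columns + 17 gutters: 18c + 17·25 = 2675.
18c = 2675 − 425 = 2250, so c = 125 px.
Span of 17: 17·125 + 16·25 = 2125 + 400 = 2525 px.
Inner content = 2525 − 2·12 = 2501 px.
6 columns + 5 gutters: 6d + 5·40 = 2501.
6d = 2501 − 200 = 2301, so d = 383.5 px.

383.5 px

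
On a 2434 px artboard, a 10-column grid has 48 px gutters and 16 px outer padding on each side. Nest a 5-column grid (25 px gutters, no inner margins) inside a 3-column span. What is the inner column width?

117.4 px

Subtract both margins: 2434 − 2·16 = 2402 px.
10c + 9·48 = 2402 → 10c = 1970 → c = 197 px.
Span of 3: 3·197 + 2·48 = 591 + 96 = 687 px.
5 columns + 4 gutters: 5d + 4·25 = 687.
5d = 687 − 100 = 587, so d = 117.4 px.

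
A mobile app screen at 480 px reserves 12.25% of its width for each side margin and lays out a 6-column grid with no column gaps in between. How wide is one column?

480 × (1 − 2·12.25%) = 480 × 75.5% = 362.4 px for the columns.
With no column gaps, each column is 362.4/6 = 60.4 px.

60.4 px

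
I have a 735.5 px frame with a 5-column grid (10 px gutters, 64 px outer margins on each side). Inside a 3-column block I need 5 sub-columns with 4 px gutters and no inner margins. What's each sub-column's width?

Subtract both margins: 735.5 − 2·64 = 607.5 px.
5 columns + 4 gutters: 5c + 4·10 = 607.5.
5c = 607.5 − 40 = 567.5, so c = 113.5 px.
Span of 3: 3·113.5 + 2·10 = 340.5 + 20 = 360.5 px.
Subtracting 4 gutters of 4 leaves 344.5 for 5 columns, so d = 68.9 px.

68.9 px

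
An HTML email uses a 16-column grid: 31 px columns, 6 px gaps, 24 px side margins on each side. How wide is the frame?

634 px

Adding margins, columns and gutters: 48 + 496 + 90 = 634 px.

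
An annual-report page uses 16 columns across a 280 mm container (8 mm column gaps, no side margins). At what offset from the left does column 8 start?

126 mm

16c + 15·8 = 280 → 16c = 160 → c = 10 mm.
No margin, so column 8 starts at 7·(column + gutter) = 7·18 = 126 mm.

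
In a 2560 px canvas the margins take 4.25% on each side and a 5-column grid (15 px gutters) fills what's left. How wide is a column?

456.48 px

Each margin = 4.25% of 2560 = 108.8 px; content = 2560 − 2·108.8 = 2342.4 px.
5 columns + 4 gutters: 5c + 4·15 = 2342.4.
5c = 2342.4 − 60 = 2282.4, so c = 456.48 px.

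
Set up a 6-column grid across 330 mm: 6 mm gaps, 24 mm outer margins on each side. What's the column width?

42 mm

Take off 48 mm of margins, leaving 282 mm.
6c + 5·6 = 282 → 6c = 252 → c = 42 mm.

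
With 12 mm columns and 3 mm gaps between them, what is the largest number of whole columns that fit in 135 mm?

k columns need k·12 + (k−1)·3 = k·15 − 3.
k·15 − 3 ≤ 135 → k ≤ 138 / 15 ≈ 9.20, so k = 9.

9 columns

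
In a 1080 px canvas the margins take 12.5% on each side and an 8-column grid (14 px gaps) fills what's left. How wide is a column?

1080 × (1 − 2·12.5%) = 1080 × 75% = 810 px for the columns.
8 columns + 7 gaps: 8c + 7·14 = 810.
8c = 810 − 98 = 712, so c = 89 px.

89 px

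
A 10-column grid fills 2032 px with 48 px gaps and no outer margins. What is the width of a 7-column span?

Subtracting 9 gaps of 48 leaves 1600 for 10 columns, so c = 160 px.
7-column span = 7·160 + 6·48 = 1408 px.

1408 px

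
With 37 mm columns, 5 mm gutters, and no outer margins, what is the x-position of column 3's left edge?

84 mm

Each column+gutter stride is 42 mm; with no margin, 2 of them is 84 mm.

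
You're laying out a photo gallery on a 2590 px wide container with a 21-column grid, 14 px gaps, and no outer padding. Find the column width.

110 px

2590 − 20·14 = 2310; ÷21 gives c = 110 px.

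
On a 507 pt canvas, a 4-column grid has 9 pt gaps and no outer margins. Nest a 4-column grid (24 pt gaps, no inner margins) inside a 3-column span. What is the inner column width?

4c + 3·9 = 507 → 4c = 480 → c = 120 pt.
3 columns plus 2 gaps: 360 + 18 = 378 pt.
378 − 3·24 = 306; ÷4 gives d = 76.5 pt.

76.5 pt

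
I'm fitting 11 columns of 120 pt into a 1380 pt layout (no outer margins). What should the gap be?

11·120 + 10g = 1380 → 10g = 60 → g = 6 pt.

6 pt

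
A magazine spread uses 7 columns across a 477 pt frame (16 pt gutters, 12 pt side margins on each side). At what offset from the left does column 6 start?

347 pt

Subtract both margins: 477 − 2·12 = 453 pt.
7c + 6·16 = 453 → 7c = 357 → c = 51 pt.
Column 6 starts at margin + 5·(column + gutter) = 12 + 5·67 = 347 pt.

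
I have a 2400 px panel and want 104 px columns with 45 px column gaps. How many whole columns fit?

16 columns

16 columns: 16·104 + 15·45 = 2339 px ≤ 2400.
17 columns: 2488 px > 2400. So 16.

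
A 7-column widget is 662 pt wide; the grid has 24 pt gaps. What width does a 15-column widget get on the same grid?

1446 pt

7c + 6·24 = 662 → 7c = 518 → c = 74 pt.
15-column span = 15·74 + 14·24 = 1446 pt.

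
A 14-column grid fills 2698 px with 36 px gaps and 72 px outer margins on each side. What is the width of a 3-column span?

Inside the margins: 2698 − 144 = 2554 px.
2554 − 13·36 = 2086; ÷14 gives c = 149 px.
3-column span = 3·149 + 2·36 = 519 px.

519 px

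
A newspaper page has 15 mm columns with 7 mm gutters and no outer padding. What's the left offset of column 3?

No margin, so column 3 starts at 2·(column + gutter) = 2·22 = 44 mm.

44 mm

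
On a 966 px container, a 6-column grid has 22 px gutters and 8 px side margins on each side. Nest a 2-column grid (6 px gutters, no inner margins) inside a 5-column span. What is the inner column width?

391 px

Take off 16 px of margins, leaving 950 px.
Subtracting 5 gutters of 22 leaves 840 for 6 columns, so c = 140 px.
Span of 5: 5·140 + 4·22 = 700 + 88 = 788 px.
788 − 1·6 = 782; ÷2 gives d = 391 px.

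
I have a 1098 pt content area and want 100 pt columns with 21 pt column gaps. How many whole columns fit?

Each extra column adds 100 + 21 = 121 pt.
(1098 + 21) / 121 = 9.25, so 9 columns fit.

9 columns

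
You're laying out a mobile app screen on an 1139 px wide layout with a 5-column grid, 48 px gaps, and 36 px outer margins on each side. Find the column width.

Subtract both margins: 1139 − 2·36 = 1067 px.
1067 − 4·48 = 875; ÷5 gives c = 175 px.

175 px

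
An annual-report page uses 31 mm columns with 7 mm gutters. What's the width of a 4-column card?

145 mm

Span of 4: 4·31 + 3·7 = 124 + 21 = 145 mm.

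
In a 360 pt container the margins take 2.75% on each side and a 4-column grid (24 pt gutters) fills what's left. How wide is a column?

Margins: 2.75% × 360 = 9.9 pt each, so content = 360 − 19.8 = 340.2 pt.
340.2 − 3·24 = 268.2; ÷4 gives c = 67.05 pt.

67.05 pt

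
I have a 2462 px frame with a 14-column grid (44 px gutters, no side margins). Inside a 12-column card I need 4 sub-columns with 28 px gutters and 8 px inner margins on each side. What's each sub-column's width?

Subtracting 13 gutters of 44 leaves 1890 for 14 columns, so c = 135 px.
Span of 12: 12·135 + 11·44 = 1620 + 484 = 2104 px.
Inner content = 2104 − 2·8 = 2088 px.
Subtracting 3 gutters of 28 leaves 2004 for 4 columns, so d = 501 px.

501 px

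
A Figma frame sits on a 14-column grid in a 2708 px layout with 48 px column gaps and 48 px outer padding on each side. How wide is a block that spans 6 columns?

1092 px

Inside the margins: 2708 − 96 = 2612 px.
14 columns + 13 column gaps: 14c + 13·48 = 2612.
14c = 2612 − 624 = 1988, so c = 142 px.
Span of 6: 6·142 + 5·48 = 852 + 240 = 1092 px.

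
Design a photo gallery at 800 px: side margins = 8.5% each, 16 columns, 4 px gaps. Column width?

37.75 px

800 × (1 − 2·8.5%) = 800 × 83% = 664 px for the columns.
16 columns + 15 gaps: 16c + 15·4 = 664.
16c = 664 − 60 = 604, so c = 37.75 px.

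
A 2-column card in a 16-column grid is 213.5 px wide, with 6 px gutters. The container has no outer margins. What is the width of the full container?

213.5 − 1·6 = 207.5; ÷2 gives c = 103.75 px.
Summing: 1660 + 90 = 1750 px.

1750 px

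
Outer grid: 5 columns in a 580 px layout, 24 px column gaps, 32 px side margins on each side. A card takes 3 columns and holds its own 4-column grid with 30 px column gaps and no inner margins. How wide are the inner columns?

Take off 64 px of margins, leaving 516 px.
Subtracting 4 column gaps of 24 leaves 420 for 5 columns, so c = 84 px.
3 columns plus 2 column gaps: 252 + 48 = 300 px.
4 columns + 3 column gaps: 4d + 3·30 = 300.
4d = 300 − 90 = 210, so d = 52.5 px.

52.5 px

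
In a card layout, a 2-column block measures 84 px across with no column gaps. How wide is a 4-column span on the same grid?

168 px

84 / 2 = 42 px per column.
4-column span = 4·42 = 168 px.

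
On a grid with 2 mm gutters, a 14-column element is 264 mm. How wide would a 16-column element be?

Subtracting 13 gutters of 2 leaves 238 for 14 columns, so c = 17 mm.
Span of 16: 16·17 + 15·2 = 272 + 30 = 302 mm.

302 mm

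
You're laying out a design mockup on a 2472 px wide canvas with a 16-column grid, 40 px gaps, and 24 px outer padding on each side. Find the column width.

Subtract both margins: 2472 − 2·24 = 2424 px.
2424 − 15·40 = 1824; ÷16 gives c = 114 px.

114 px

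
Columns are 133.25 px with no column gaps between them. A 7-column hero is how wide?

932.75 px

7-column span = 7·133.25 = 932.75 px.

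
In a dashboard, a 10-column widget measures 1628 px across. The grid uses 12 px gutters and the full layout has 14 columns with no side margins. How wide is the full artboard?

2284 px

10 columns + 9 gutters: 10c + 9·12 = 1628.
10c = 1628 − 108 = 1520, so c = 152 px.
Summing: 2128 + 156 = 2284 px.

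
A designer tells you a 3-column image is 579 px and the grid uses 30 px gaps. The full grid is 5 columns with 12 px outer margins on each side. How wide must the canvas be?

579 − 2·30 = 519; ÷3 gives c = 173 px.
Canvas = 2·12 + 5·173 + 4·30 = 24 + 865 + 120 = 1009 px.

1009 px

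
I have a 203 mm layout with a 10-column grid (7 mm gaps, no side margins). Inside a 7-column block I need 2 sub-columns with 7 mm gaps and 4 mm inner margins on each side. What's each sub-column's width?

62.5 mm

203 − 9·7 = 140; ÷10 gives c = 14 mm.
Span of 7: 7·14 + 6·7 = 98 + 42 = 140 mm.
Inner content = 140 − 2·4 = 132 mm.
132 − 1·7 = 125; ÷2 gives d = 62.5 mm.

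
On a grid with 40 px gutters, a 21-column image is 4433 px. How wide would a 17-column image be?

3581 px

21c + 20·40 = 4433 → 21c = 3633 → c = 173 px.
17 columns plus 16 gutters: 2941 + 640 = 3581 px.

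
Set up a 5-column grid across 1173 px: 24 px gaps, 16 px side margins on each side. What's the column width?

Take off 32 px of margins, leaving 1141 px.
Subtracting 4 gaps of 24 leaves 1045 for 5 columns, so c = 209 px.

209 px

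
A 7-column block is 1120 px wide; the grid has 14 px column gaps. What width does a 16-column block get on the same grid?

Subtracting 6 column gaps of 14 leaves 1036 for 7 columns, so c = 148 px.
16-column span = 16·148 + 15·14 = 2578 px.

2578 px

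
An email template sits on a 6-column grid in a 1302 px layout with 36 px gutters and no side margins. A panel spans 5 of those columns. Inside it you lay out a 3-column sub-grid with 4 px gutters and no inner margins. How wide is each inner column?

6 columns + 5 gutters: 6c + 5·36 = 1302.
6c = 1302 − 180 = 1122, so c = 187 px.
5-column span = 5·187 + 4·36 = 1079 px.
3 columns + 2 gutters: 3d + 2·4 = 1079.
3d = 1079 − 8 = 1071, so d = 357 px.

357 px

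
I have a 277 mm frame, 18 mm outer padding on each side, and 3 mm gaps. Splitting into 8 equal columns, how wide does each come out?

27.5 mm

Inside the margins: 277 − 36 = 241 mm.
Subtracting 7 gaps of 3 leaves 220 for 8 columns, so c = 27.5 mm.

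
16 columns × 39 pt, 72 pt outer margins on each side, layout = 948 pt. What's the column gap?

Content width = 948 − 2·72 = 804 pt.
16·39 + 15g = 804 → 15g = 180 → g = 12 pt.

12 pt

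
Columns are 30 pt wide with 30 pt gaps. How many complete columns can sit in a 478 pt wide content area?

Each extra column adds 30 + 30 = 60 pt.
(478 + 30) / 60 = 8.47, so 8 columns fit.

8 columns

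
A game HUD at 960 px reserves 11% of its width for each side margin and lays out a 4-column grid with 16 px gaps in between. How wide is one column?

Each margin = 11% of 960 = 105.6 px; content = 960 − 2·105.6 = 748.8 px.
748.8 − 3·16 = 700.8; ÷4 gives c = 175.2 px.

175.2 px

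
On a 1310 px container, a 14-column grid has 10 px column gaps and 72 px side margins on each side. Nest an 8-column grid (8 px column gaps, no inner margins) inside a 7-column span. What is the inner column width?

65.25 px

Subtract both margins: 1310 − 2·72 = 1166 px.
14c + 13·10 = 1166 → 14c = 1036 → c = 74 px.
7-column span = 7·74 + 6·10 = 578 px.
8d + 7·8 = 578 → 8d = 522 → d = 65.25 px.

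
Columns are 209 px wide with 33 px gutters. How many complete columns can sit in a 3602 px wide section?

15 columns

k columns need k·209 + (k−1)·33 = k·242 − 33.
k·242 − 33 ≤ 3602 → k ≤ 3635 / 242 ≈ 15.02, so k = 15.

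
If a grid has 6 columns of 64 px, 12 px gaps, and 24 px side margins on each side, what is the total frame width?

492 px

Total width: 2·24 + 6·64 + 5·12 = 492 px.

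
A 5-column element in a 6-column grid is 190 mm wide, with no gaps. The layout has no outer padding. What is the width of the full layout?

228 mm

With no gaps, each column is 190/5 = 38 mm.
Layout = 6·38 = 228 = 228 mm.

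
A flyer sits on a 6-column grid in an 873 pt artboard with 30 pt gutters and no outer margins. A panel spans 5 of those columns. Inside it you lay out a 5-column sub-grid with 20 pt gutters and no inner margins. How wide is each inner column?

873 − 5·30 = 723; ÷6 gives c = 120.5 pt.
5-column span = 5·120.5 + 4·30 = 722.5 pt.
5 columns + 4 gutters: 5d + 4·20 = 722.5.
5d = 722.5 − 80 = 642.5, so d = 128.5 pt.

128.5 pt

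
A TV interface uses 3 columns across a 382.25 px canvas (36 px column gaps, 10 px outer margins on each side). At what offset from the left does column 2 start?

Subtract both margins: 382.25 − 2·10 = 362.25 px.
3c + 2·36 = 362.25 → 3c = 290.25 → c = 96.75 px.
Before column 2: the margin + 1 column + 1 column gap.
Offset = 10 + 1·(96.75 + 36) = 10 + 132.75 = 142.75 px.

142.75 px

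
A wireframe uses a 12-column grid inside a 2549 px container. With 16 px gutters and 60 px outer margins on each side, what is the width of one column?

187.75 px

Content width = 2549 − 2·60 = 2429 px.
12c + 11·16 = 2429 → 12c = 2253 → c = 187.75 px.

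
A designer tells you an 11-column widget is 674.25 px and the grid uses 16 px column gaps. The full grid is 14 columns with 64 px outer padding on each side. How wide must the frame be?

Subtracting 10 column gaps of 16 leaves 514.25 for 11 columns, so c = 46.75 px.
Adding margins, columns and gutters: 128 + 654.5 + 208 = 990.5 px.

990.5 px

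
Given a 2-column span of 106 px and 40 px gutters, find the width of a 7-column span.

471 px

2 columns + 1 gutter: 2c + 1·40 = 106.
2c = 106 − 40 = 66, so c = 33 px.
Span of 7: 7·33 + 6·40 = 231 + 240 = 471 px.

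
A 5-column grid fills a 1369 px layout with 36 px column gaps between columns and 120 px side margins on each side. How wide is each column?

197 px

Inside the margins: 1369 − 240 = 1129 px.
1129 − 4·36 = 985; ÷5 gives c = 197 px.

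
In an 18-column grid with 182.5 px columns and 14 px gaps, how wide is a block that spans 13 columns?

2540.5 px

13-column span = 13·182.5 + 12·14 = 2540.5 px.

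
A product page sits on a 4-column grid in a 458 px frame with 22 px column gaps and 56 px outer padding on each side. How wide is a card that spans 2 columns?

Subtract both margins: 458 − 2·56 = 346 px.
4c + 3·22 = 346 → 4c = 280 → c = 70 px.
2 columns plus 1 column gap: 140 + 22 = 162 px.

162 px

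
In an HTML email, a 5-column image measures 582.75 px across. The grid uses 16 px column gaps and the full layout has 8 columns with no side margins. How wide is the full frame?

5 columns + 4 column gaps: 5c + 4·16 = 582.75.
5c = 582.75 − 64 = 518.75, so c = 103.75 px.
Frame = 8·103.75 + 7·16 = 830 + 112 = 942 px.

942 px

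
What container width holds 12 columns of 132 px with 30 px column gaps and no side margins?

Container = 12·132 + 11·30 = 1584 + 330 = 1914 px.

1914 px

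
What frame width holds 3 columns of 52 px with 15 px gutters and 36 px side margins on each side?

258 px

Adding margins, columns and gutters: 72 + 156 + 30 = 258 px.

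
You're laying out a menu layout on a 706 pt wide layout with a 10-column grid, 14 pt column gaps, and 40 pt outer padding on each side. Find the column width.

Content width = 706 − 2·40 = 626 pt.
10 columns + 9 column gaps: 10c + 9·14 = 626.
10c = 626 − 126 = 500, so c = 50 pt.

50 pt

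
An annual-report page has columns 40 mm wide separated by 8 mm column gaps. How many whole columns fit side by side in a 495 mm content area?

10 columns

Each extra column adds 40 + 8 = 48 mm.
(495 + 8) / 48 = 10.48, so 10 columns fit.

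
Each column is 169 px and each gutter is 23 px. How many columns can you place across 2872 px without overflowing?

15 columns

Each extra column adds 169 + 23 = 192 px.
(2872 + 23) / 192 = 15.08, so 15 columns fit.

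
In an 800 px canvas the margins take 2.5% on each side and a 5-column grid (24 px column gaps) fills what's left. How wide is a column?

800 × (1 − 2·2.5%) = 800 × 95% = 760 px for the columns.
Subtracting 4 column gaps of 24 leaves 664 for 5 columns, so c = 132.8 px.

132.8 px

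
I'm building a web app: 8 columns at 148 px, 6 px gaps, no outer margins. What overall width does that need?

Summing: 1184 + 42 = 1226 px.

1226 px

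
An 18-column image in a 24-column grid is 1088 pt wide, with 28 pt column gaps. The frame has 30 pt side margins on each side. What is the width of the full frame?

1520 pt

18 columns + 17 column gaps: 18c + 17·28 = 1088.
18c = 1088 − 476 = 612, so c = 34 pt.
Total width: 2·30 + 24·34 + 23·28 = 1520 pt.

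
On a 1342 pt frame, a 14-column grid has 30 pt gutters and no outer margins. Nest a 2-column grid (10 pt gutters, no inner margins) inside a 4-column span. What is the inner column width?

14 columns + 13 gutters: 14c + 13·30 = 1342.
14c = 1342 − 390 = 952, so c = 68 pt.
Span of 4: 4·68 + 3·30 = 272 + 90 = 362 pt.
2 columns + 1 gutter: 2d + 1·10 = 362.
2d = 362 − 10 = 352, so d = 176 pt.

176 pt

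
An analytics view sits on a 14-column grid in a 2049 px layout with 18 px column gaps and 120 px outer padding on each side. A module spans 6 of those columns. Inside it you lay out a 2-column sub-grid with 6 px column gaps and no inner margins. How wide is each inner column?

Inside the margins: 2049 − 240 = 1809 px.
14 columns + 13 column gaps: 14c + 13·18 = 1809.
14c = 1809 − 234 = 1575, so c = 112.5 px.
6-column span = 6·112.5 + 5·18 = 765 px.
Subtracting 1 column gap of 6 leaves 759 for 2 columns, so d = 379.5 px.

379.5 px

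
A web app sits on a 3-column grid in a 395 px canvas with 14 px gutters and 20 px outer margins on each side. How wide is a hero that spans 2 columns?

232 px

Content width = 395 − 2·20 = 355 px.
3 columns + 2 gutters: 3c + 2·14 = 355.
3c = 355 − 28 = 327, so c = 109 px.
2-column span = 2·109 + 1·14 = 232 px.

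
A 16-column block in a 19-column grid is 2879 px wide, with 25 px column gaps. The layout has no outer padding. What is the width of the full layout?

16 columns + 15 column gaps: 16c + 15·25 = 2879.
16c = 2879 − 375 = 2504, so c = 156.5 px.
Layout = 19·156.5 + 18·25 = 2973.5 + 450 = 3423.5 px.

3423.5 px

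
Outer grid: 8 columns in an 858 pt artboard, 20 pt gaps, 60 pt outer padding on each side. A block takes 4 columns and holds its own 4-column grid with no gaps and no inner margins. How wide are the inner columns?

Inside the margins: 858 − 120 = 738 pt.
Subtracting 7 gaps of 20 leaves 598 for 8 columns, so c = 74.75 pt.
4-column span = 4·74.75 + 3·20 = 359 pt.
4d = 359 → d = 89.75 pt.

89.75 pt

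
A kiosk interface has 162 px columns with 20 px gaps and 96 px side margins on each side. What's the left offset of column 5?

824 px

Before column 5: the margin + 4 columns + 4 gaps.
Offset = 96 + 4·(162 + 20) = 96 + 728 = 824 px.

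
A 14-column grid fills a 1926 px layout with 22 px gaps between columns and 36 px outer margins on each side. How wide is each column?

112 px

Take off 72 px of margins, leaving 1854 px.
1854 − 13·22 = 1568; ÷14 gives c = 112 px.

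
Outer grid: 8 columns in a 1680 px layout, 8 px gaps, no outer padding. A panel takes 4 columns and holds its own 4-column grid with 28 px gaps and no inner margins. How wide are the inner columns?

Subtracting 7 gaps of 8 leaves 1624 for 8 columns, so c = 203 px.
4 columns plus 3 gaps: 812 + 24 = 836 px.
4d + 3·28 = 836 → 4d = 752 → d = 188 px.

188 px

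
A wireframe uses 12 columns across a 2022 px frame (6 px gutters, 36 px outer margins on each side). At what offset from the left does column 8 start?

1177 px

Take off 72 px of margins, leaving 1950 px.
Subtracting 11 gutters of 6 leaves 1884 for 12 columns, so c = 157 px.
Column 8 starts at margin + 7·(column + gutter) = 36 + 7·163 = 1177 px.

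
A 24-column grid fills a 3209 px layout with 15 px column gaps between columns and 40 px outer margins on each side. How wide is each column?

116 px

Inside the margins: 3209 − 80 = 3129 px.
24 columns + 23 column gaps: 24c + 23·15 = 3129.
24c = 3129 − 345 = 2784, so c = 116 px.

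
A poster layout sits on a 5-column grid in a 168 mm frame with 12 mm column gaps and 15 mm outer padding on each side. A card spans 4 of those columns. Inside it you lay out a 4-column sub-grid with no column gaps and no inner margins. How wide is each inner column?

Inside the margins: 168 − 30 = 138 mm.
Subtracting 4 column gaps of 12 leaves 90 for 5 columns, so c = 18 mm.
4 columns plus 3 column gaps: 72 + 36 = 108 mm.
With no column gaps, each column is 108/4 = 27 mm.

27 mm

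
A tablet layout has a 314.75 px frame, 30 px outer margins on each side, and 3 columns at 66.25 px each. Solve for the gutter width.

28 px

Inside the margins: 314.75 − 60 = 254.75 px.
Columns use 198.75 px, leaving 56 px across 2 gutters = 28 px each.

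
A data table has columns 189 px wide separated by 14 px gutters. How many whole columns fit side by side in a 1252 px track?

6 columns

k columns need k·189 + (k−1)·14 = k·203 − 14.
k·203 − 14 ≤ 1252 → k ≤ 1266 / 203 ≈ 6.24, so k = 6.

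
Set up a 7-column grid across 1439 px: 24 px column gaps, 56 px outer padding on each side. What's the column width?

Inside the margins: 1439 − 112 = 1327 px.
7c + 6·24 = 1327 → 7c = 1183 → c = 169 px.

169 px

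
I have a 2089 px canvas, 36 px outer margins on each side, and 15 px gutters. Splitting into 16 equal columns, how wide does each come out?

112 px

Subtract both margins: 2089 − 2·36 = 2017 px.
16 columns + 15 gutters: 16c + 15·15 = 2017.
16c = 2017 − 225 = 1792, so c = 112 px.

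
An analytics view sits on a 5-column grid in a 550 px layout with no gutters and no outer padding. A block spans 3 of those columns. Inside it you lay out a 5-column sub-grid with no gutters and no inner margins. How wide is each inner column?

66 px

With no gutters, each column is 550/5 = 110 px.
With no gutters, 3 columns span 3·110 = 330 px.
With no gutters, each column is 330/5 = 66 px.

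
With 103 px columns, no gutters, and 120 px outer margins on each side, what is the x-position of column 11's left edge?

1150 px

Before column 11: the margin + 10 columns + 10 gutters.
Offset = 120 + 10·(103 + 0) = 120 + 1030 = 1150 px.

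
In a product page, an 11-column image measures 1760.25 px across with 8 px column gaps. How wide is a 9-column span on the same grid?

1760.25 − 10·8 = 1680.25; ÷11 gives c = 152.75 px.
9-column span = 9·152.75 + 8·8 = 1438.75 px.

1438.75 px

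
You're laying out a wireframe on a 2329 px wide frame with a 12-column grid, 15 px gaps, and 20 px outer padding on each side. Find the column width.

177 px

Subtract both margins: 2329 − 2·20 = 2289 px.
12 columns + 11 gaps: 12c + 11·15 = 2289.
12c = 2289 − 165 = 2124, so c = 177 px.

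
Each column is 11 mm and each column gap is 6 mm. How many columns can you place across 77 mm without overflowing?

Each extra column adds 11 + 6 = 17 mm.
(77 + 6) / 17 = 4.88, so 4 columns fit.

4 columns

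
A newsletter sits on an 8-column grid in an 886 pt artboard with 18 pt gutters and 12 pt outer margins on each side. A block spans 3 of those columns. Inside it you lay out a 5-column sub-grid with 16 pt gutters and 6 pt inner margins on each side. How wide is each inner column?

Inside the margins: 886 − 24 = 862 pt.
8c + 7·18 = 862 → 8c = 736 → c = 92 pt.
3-column span = 3·92 + 2·18 = 312 pt.
Inner content = 312 − 2·6 = 300 pt.
300 − 4·16 = 236; ÷5 gives d = 47.2 pt.

47.2 pt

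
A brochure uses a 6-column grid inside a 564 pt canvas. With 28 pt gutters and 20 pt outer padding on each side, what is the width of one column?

Take off 40 pt of margins, leaving 524 pt.
6c + 5·28 = 524 → 6c = 384 → c = 64 pt.

64 pt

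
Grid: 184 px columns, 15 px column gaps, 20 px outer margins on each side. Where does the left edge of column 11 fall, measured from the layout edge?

2010 px

Before column 11: the margin + 10 columns + 10 column gaps.
Offset = 20 + 10·(184 + 15) = 20 + 1990 = 2010 px.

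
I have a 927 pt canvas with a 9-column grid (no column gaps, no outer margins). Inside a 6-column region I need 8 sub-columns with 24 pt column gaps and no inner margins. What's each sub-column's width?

With no column gaps, each column is 927/9 = 103 pt.
6-column span = 6·103 = 618 pt.
Subtracting 7 column gaps of 24 leaves 450 for 8 columns, so d = 56.25 pt.

56.25 pt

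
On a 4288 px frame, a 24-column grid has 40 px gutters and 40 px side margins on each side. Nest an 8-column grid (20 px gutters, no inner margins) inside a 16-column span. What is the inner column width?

331.5 px

Subtract both margins: 4288 − 2·40 = 4208 px.
24 columns + 23 gutters: 24c + 23·40 = 4208.
24c = 4208 − 920 = 3288, so c = 137 px.
16 columns plus 15 gutters: 2192 + 600 = 2792 px.
8d + 7·20 = 2792 → 8d = 2652 → d = 331.5 px.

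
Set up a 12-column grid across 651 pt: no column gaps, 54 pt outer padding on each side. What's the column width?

Take off 108 pt of margins, leaving 543 pt.
With no column gaps, each column is 543/12 = 45.25 pt.

45.25 pt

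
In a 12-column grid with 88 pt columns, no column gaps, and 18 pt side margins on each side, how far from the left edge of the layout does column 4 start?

282 pt

Each column+gutter stride is 88 pt; 3 of them past the 18 pt margin is 18 + 264 = 282 pt.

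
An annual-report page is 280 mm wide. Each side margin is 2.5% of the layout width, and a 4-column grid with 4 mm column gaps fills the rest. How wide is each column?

280 × (1 − 2·2.5%) = 280 × 95% = 266 mm for the columns.
Subtracting 3 column gaps of 4 leaves 254 for 4 columns, so c = 63.5 mm.

63.5 mm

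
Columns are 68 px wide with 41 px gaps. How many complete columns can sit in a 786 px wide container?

Each extra column adds 68 + 41 = 109 px.
(786 + 41) / 109 = 7.59, so 7 columns fit.

7 columns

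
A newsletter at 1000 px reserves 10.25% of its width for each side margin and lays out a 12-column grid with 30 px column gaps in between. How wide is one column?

Each margin = 10.25% of 1000 = 102.5 px; content = 1000 − 2·102.5 = 795 px.
Subtracting 11 column gaps of 30 leaves 465 for 12 columns, so c = 38.75 px.

38.75 px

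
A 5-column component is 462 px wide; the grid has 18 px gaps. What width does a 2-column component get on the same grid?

174 px

462 − 4·18 = 390; ÷5 gives c = 78 px.
2-column span = 2·78 + 1·18 = 174 px.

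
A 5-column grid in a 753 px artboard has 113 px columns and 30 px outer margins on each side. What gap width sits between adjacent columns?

32 px

Take off 60 px of margins, leaving 693 px.
5·113 + 4g = 693 → 4g = 128 → g = 32 px.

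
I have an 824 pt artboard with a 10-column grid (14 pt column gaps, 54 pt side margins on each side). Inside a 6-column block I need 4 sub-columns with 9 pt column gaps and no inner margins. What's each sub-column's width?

99.25 pt

Inside the margins: 824 − 108 = 716 pt.
Subtracting 9 column gaps of 14 leaves 590 for 10 columns, so c = 59 pt.
6 columns plus 5 column gaps: 354 + 70 = 424 pt.
424 − 3·9 = 397; ÷4 gives d = 99.25 pt.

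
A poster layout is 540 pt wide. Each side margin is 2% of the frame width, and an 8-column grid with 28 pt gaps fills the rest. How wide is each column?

Margins: 2% × 540 = 10.8 pt each, so content = 540 − 21.6 = 518.4 pt.
Subtracting 7 gaps of 28 leaves 322.4 for 8 columns, so c = 40.3 pt.

40.3 pt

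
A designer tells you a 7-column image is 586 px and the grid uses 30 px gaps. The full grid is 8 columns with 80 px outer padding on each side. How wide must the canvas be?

Subtracting 6 gaps of 30 leaves 406 for 7 columns, so c = 58 px.
Adding margins, columns and gutters: 160 + 464 + 210 = 834 px.

834 px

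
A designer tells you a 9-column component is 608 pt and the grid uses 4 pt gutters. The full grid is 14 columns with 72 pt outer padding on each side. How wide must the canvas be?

1092 pt

9c + 8·4 = 608 → 9c = 576 → c = 64 pt.
Adding margins, columns and gutters: 144 + 896 + 52 = 1092 pt.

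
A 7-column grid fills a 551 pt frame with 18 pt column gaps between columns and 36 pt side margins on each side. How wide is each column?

Inside the margins: 551 − 72 = 479 pt.
7c + 6·18 = 479 → 7c = 371 → c = 53 pt.

53 pt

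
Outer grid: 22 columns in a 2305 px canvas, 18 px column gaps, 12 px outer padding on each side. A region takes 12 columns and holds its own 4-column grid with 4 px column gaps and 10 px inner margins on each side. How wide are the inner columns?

Subtract both margins: 2305 − 2·12 = 2281 px.
22c + 21·18 = 2281 → 22c = 1903 → c = 86.5 px.
Span of 12: 12·86.5 + 11·18 = 1038 + 198 = 1236 px.
Inner content = 1236 − 2·10 = 1216 px.
1216 − 3·4 = 1204; ÷4 gives d = 301 px.

301 px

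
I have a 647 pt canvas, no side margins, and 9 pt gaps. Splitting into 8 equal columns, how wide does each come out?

Subtracting 7 gaps of 9 leaves 584 for 8 columns, so c = 73 pt.

73 pt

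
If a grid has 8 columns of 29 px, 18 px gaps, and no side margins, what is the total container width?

Total width: 8·29 + 7·18 = 358 px.

358 px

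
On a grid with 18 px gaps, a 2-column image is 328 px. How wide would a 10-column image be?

Subtracting 1 gap of 18 leaves 310 for 2 columns, so c = 155 px.
10 columns plus 9 gaps: 1550 + 162 = 1712 px.

1712 px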